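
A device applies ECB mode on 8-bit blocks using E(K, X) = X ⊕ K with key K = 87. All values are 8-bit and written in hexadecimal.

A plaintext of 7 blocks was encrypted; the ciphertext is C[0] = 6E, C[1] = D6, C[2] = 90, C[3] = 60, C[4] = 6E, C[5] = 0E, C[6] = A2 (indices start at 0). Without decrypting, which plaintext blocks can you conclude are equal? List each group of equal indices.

P[0] = P[4]

ECB encrypts each block independently with the same key, so equal ciphertext blocks imply equal plaintext blocks.
C[0] = C[4] = 6E, so P[0] = P[4].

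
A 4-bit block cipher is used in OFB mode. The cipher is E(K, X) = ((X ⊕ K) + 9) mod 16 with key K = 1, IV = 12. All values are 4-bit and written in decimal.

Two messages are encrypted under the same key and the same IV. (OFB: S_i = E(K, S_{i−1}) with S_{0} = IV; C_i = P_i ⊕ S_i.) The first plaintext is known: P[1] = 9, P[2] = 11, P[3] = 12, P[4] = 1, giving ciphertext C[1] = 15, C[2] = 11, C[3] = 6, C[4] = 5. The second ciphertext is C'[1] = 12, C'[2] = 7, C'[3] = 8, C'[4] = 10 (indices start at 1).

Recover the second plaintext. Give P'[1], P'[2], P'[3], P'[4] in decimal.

In OFB with a reused IV, both messages share the same keystream S_i, so C_i ⊕ C'_i = P_i ⊕ P'_i and thus P'_i = P_i ⊕ C_i ⊕ C'_i.
P'[1]: 9 ⊕ 15 ⊕ 12 = 10.
P'[2]: 11 ⊕ 11 ⊕ 7 = 7.
P'[3]: 12 ⊕ 6 ⊕ 8 = 2.
P'[4]: 1 ⊕ 5 ⊕ 10 = 14.

P'[1] = 10, P'[2] = 7, P'[3] = 2, P'[4] = 14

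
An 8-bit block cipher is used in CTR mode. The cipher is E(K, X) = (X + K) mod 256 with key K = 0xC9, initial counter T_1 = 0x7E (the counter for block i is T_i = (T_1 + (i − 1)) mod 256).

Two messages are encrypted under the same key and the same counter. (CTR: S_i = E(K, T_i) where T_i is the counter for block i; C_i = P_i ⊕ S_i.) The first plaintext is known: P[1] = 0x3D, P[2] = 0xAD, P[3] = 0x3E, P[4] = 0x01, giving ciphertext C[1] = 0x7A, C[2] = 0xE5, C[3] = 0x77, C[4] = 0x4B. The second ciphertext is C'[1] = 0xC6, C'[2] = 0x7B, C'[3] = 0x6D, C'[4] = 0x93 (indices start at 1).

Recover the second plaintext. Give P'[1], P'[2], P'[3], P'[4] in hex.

In CTR with a reused counter, both messages share the same keystream S_i, so C_i ⊕ C'_i = P_i ⊕ P'_i and thus P'_i = P_i ⊕ C_i ⊕ C'_i.
P'[1]: 0x3D ⊕ 0x7A ⊕ 0xC6 = 0x81.
P'[2]: 0xAD ⊕ 0xE5 ⊕ 0x7B = 0x33.
P'[3]: 0x3E ⊕ 0x77 ⊕ 0x6D = 0x24.
P'[4]: 0x01 ⊕ 0x4B ⊕ 0x93 = 0xD9.

P'[1] = 0x81, P'[2] = 0x33, P'[3] = 0x24, P'[4] = 0xD9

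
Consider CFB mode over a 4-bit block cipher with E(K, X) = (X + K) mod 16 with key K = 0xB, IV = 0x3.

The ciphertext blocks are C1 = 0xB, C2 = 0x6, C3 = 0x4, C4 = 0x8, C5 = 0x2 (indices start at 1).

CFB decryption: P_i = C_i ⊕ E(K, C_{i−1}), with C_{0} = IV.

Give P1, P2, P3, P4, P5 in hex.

P1: E(K, 0x3) = 0xE; 0xB ⊕ 0xE = 0x5.
P2: E(K, 0xB) = 0x6; 0x6 ⊕ 0x6 = 0x0.
P3: E(K, 0x6) = 0x1; 0x4 ⊕ 0x1 = 0x5.
P4: E(K, 0x4) = 0xF; 0x8 ⊕ 0xF = 0x7.
P5: E(K, 0x8) = 0x3; 0x2 ⊕ 0x3 = 0x1.

P1 = 0x5, P2 = 0x0, P3 = 0x5, P4 = 0x7, P5 = 0x1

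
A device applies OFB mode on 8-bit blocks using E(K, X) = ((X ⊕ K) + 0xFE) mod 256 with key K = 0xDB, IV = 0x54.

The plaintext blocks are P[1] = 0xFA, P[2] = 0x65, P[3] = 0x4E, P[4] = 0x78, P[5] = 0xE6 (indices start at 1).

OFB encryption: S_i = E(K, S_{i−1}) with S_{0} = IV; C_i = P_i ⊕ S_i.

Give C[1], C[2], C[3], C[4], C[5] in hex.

C[1] = 0x77, C[2] = 0x31, C[3] = 0xC3, C[4] = 0x2C, C[5] = 0x6B

C[1]: S = E(K, 0x54) = 0x8D; 0xFA ⊕ 0x8D = 0x77.
C[2]: S = E(K, 0x8D) = 0x54; 0x65 ⊕ 0x54 = 0x31.
C[3]: S = E(K, 0x54) = 0x8D; 0x4E ⊕ 0x8D = 0xC3.
C[4]: S = E(K, 0x8D) = 0x54; 0x78 ⊕ 0x54 = 0x2C.
C[5]: S = E(K, 0x54) = 0x8D; 0xE6 ⊕ 0x8D = 0x6B.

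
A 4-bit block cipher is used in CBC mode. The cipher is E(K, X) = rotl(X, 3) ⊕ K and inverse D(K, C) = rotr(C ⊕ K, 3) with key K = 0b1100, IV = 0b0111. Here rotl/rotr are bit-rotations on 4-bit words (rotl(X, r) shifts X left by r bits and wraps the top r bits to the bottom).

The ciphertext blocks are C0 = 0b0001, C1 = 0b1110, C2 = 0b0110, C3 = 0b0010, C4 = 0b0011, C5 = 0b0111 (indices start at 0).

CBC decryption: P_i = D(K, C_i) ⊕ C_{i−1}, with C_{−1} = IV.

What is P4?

P4: D(K, 0b0011) = 0b1111; 0b1111 ⊕ 0b0010 = 0b1101.

P4 = 0b1101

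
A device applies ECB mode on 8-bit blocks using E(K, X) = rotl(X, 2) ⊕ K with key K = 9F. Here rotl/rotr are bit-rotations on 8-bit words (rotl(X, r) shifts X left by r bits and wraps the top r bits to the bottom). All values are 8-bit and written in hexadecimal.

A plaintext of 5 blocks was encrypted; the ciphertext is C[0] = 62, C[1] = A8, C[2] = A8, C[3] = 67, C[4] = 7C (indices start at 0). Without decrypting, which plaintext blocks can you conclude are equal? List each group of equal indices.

ECB encrypts each block independently with the same key, so equal ciphertext blocks imply equal plaintext blocks.
C[1] = C[2] = A8, so P[1] = P[2].

P[1] = P[2]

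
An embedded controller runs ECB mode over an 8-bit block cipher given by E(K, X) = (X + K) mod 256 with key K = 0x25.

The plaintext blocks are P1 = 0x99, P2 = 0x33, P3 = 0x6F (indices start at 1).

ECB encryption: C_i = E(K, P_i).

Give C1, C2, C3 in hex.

C1 = 0xBE, C2 = 0x58, C3 = 0x94

C1: E(K, 0x99) = 0xBE.
C2: E(K, 0x33) = 0x58.
C3: E(K, 0x6F) = 0x94.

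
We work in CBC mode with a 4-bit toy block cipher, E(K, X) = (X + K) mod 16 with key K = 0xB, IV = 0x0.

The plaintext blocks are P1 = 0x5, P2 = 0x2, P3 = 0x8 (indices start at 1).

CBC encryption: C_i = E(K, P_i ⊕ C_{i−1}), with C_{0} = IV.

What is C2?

C2 = 0xD

C1: P1 ⊕ 0x0 = 0x5; E(K, 0x5) = 0x0.
C2: P2 ⊕ 0x0 = 0x2; E(K, 0x2) = 0xD.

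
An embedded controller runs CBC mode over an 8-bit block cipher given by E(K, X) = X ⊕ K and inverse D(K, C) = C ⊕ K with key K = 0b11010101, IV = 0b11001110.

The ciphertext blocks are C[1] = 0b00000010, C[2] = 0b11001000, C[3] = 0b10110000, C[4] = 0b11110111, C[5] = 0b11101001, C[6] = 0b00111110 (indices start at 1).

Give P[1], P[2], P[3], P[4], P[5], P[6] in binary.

P[1] = 0b00011001, P[2] = 0b00011111, P[3] = 0b10101101, P[4] = 0b10010010, P[5] = 0b11001011, P[6] = 0b00000010

CBC decryption: P_i = D(K, C_i) ⊕ C_{i−1}, with C_{0} = IV.
P[1]: D(K, 0b00000010) = 0b11010111; 0b11010111 ⊕ 0b11001110 = 0b00011001.
P[2]: D(K, 0b11001000) = 0b00011101; 0b00011101 ⊕ 0b00000010 = 0b00011111.
P[3]: D(K, 0b10110000) = 0b01100101; 0b01100101 ⊕ 0b11001000 = 0b10101101.
P[4]: D(K, 0b11110111) = 0b00100010; 0b00100010 ⊕ 0b10110000 = 0b10010010.
P[5]: D(K, 0b11101001) = 0b00111100; 0b00111100 ⊕ 0b11110111 = 0b11001011.
P[6]: D(K, 0b00111110) = 0b11101011; 0b11101011 ⊕ 0b11101001 = 0b00000010.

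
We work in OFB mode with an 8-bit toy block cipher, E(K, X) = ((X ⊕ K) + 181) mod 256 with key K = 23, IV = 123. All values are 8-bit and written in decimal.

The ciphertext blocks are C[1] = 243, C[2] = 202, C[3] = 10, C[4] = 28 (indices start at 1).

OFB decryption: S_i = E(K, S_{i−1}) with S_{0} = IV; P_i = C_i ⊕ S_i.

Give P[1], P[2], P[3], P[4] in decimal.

P[1]: S = E(K, 123) = 33; 243 ⊕ 33 = 210.
P[2]: S = E(K, 33) = 235; 202 ⊕ 235 = 33.
P[3]: S = E(K, 235) = 177; 10 ⊕ 177 = 187.
P[4]: S = E(K, 177) = 91; 28 ⊕ 91 = 71.

P[1] = 210, P[2] = 33, P[3] = 187, P[4] = 71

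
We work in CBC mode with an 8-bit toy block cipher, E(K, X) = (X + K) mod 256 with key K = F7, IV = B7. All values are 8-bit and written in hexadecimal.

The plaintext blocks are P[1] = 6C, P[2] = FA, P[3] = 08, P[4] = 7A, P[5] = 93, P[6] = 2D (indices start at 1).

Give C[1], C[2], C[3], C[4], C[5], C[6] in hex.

CBC encryption: C_i = E(K, P_i ⊕ C_{i−1}), with C_{0} = IV.
C[1]: P[1] ⊕ B7 = DB; E(K, DB) = D2.
C[2]: P[2] ⊕ D2 = 28; E(K, 28) = 1F.
C[3]: P[3] ⊕ 1F = 17; E(K, 17) = 0E.
C[4]: P[4] ⊕ 0E = 74; E(K, 74) = 6B.
C[5]: P[5] ⊕ 6B = F8; E(K, F8) = EF.
C[6]: P[6] ⊕ EF = C2; E(K, C2) = B9.

C[1] = D2, C[2] = 1F, C[3] = 0E, C[4] = 6B, C[5] = EF, C[6] = B9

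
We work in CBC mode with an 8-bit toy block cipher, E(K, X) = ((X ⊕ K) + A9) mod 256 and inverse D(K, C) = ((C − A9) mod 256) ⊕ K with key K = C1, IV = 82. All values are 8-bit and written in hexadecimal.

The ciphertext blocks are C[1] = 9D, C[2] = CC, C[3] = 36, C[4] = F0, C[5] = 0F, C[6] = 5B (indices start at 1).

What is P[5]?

P[5] = 57

CBC decryption: P_i = D(K, C_i) ⊕ C_{i−1}, with C_{0} = IV.
P[5]: D(K, 0F) = A7; A7 ⊕ F0 = 57.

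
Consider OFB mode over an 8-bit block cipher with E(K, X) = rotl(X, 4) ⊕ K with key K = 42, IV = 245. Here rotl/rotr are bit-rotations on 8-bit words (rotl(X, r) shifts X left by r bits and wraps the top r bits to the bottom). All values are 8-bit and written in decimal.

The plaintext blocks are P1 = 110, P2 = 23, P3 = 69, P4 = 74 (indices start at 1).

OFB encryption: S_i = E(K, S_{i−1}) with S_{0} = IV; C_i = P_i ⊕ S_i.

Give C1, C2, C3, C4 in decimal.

C1 = 27, C2 = 106, C3 = 184, C4 = 191

C1: S = E(K, 245) = 117; 110 ⊕ 117 = 27.
C2: S = E(K, 117) = 125; 23 ⊕ 125 = 106.
C3: S = E(K, 125) = 253; 69 ⊕ 253 = 184.
C4: S = E(K, 253) = 245; 74 ⊕ 245 = 191.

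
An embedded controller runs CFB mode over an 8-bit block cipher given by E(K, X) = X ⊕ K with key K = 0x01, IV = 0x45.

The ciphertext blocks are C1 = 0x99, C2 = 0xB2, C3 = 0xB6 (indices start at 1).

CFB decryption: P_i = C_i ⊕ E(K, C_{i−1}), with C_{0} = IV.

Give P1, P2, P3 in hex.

P1 = 0xDD, P2 = 0x2A, P3 = 0x05

P1: E(K, 0x45) = 0x44; 0x99 ⊕ 0x44 = 0xDD.
P2: E(K, 0x99) = 0x98; 0xB2 ⊕ 0x98 = 0x2A.
P3: E(K, 0xB2) = 0xB3; 0xB6 ⊕ 0xB3 = 0x05.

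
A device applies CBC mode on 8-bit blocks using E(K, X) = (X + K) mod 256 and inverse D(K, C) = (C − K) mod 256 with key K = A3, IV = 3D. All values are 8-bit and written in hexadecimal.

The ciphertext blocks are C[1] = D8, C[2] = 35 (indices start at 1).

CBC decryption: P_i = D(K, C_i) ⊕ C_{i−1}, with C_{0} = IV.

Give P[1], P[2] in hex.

P[1]: D(K, D8) = 35; 35 ⊕ 3D = 08.
P[2]: D(K, 35) = 92; 92 ⊕ D8 = 4A.

P[1] = 08, P[2] = 4A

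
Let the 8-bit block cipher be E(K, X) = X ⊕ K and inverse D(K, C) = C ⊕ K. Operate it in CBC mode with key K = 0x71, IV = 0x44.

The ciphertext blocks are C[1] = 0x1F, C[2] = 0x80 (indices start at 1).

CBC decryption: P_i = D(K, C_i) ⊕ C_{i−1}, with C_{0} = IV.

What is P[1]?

P[1] = 0x2A

P[1]: D(K, 0x1F) = 0x6E; 0x6E ⊕ 0x44 = 0x2A.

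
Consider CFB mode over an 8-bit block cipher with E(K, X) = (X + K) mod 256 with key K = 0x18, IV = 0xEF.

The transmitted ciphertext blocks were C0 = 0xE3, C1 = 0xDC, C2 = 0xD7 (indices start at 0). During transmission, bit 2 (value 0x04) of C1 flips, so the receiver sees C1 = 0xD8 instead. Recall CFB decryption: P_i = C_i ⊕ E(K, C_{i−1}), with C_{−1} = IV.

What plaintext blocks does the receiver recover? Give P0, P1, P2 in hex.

P0 = 0xE4, P1 = 0x23, P2 = 0x27

Only C1 changed, to 0xD8. In CFB, a change in C_i flips the same bit in P_i and garbles P_{i+1}. Decrypting the received ciphertext:
P0: E(K, 0xEF) = 0x07; 0xE3 ⊕ 0x07 = 0xE4.
P1: E(K, 0xE3) = 0xFB; 0xD8 ⊕ 0xFB = 0x23.
P2: E(K, 0xD8) = 0xF0; 0xD7 ⊕ 0xF0 = 0x27.
Blocks that differ from the original plaintext: P1, P2.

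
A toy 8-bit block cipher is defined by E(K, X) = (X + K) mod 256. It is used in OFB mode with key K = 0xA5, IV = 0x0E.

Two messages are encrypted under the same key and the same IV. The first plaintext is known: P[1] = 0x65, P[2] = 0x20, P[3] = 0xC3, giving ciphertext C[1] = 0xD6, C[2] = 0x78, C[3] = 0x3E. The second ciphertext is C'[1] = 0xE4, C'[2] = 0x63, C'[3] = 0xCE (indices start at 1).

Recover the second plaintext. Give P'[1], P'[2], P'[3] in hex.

P'[1] = 0x57, P'[2] = 0x3B, P'[3] = 0x33

In OFB with a reused IV, both messages share the same keystream S_i, so C_i ⊕ C'_i = P_i ⊕ P'_i and thus P'_i = P_i ⊕ C_i ⊕ C'_i.
P'[1]: 0x65 ⊕ 0xD6 ⊕ 0xE4 = 0x57.
P'[2]: 0x20 ⊕ 0x78 ⊕ 0x63 = 0x3B.
P'[3]: 0xC3 ⊕ 0x3E ⊕ 0xCE = 0x33.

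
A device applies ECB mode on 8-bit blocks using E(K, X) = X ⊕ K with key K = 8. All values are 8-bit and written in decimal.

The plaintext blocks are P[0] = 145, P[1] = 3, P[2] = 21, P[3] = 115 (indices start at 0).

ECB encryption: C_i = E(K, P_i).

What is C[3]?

C[3] = 123

C[3]: E(K, 115) = 123.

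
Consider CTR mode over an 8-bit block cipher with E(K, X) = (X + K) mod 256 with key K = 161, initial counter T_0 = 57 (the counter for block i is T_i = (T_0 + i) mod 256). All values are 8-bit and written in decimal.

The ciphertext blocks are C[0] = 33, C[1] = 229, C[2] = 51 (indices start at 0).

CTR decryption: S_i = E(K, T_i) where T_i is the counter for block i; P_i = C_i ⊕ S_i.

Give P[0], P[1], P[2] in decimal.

P[0]: T = 57, S = E(K, T) = 218; 33 ⊕ 218 = 251.
P[1]: T = 58, S = E(K, T) = 219; 229 ⊕ 219 = 62.
P[2]: T = 59, S = E(K, T) = 220; 51 ⊕ 220 = 239.

P[0] = 251, P[1] = 62, P[2] = 239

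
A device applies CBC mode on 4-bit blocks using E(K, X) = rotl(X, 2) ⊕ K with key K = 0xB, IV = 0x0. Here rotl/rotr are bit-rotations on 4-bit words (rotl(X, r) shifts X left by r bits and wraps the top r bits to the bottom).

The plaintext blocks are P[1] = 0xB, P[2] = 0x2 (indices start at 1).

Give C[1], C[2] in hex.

CBC encryption: C_i = E(K, P_i ⊕ C_{i−1}), with C_{0} = IV.
C[1]: P[1] ⊕ 0x0 = 0xB; E(K, 0xB) = 0x5.
C[2]: P[2] ⊕ 0x5 = 0x7; E(K, 0x7) = 0x6.

C[1] = 0x5, C[2] = 0x6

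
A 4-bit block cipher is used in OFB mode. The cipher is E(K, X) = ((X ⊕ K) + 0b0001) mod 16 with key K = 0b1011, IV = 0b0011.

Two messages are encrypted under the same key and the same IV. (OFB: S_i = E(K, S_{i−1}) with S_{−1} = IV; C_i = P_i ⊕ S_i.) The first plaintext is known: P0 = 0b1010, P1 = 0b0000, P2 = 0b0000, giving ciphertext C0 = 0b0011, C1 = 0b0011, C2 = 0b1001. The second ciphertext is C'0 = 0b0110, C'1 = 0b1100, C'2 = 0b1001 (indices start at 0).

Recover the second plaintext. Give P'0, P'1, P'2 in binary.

P'0 = 0b1111, P'1 = 0b1111, P'2 = 0b0000

In OFB with a reused IV, both messages share the same keystream S_i, so C_i ⊕ C'_i = P_i ⊕ P'_i and thus P'_i = P_i ⊕ C_i ⊕ C'_i.
P'0: 0b1010 ⊕ 0b0011 ⊕ 0b0110 = 0b1111.
P'1: 0b0000 ⊕ 0b0011 ⊕ 0b1100 = 0b1111.
P'2: 0b0000 ⊕ 0b1001 ⊕ 0b1001 = 0b0000.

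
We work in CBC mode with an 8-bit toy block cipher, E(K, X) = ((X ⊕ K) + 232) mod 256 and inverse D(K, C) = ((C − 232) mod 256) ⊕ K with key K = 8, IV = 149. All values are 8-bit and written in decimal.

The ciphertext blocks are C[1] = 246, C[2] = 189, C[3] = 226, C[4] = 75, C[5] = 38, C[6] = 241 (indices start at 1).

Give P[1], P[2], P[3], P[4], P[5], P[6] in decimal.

CBC decryption: P_i = D(K, C_i) ⊕ C_{i−1}, with C_{0} = IV.
P[1]: D(K, 246) = 6; 6 ⊕ 149 = 147.
P[2]: D(K, 189) = 221; 221 ⊕ 246 = 43.
P[3]: D(K, 226) = 242; 242 ⊕ 189 = 79.
P[4]: D(K, 75) = 107; 107 ⊕ 226 = 137.
P[5]: D(K, 38) = 54; 54 ⊕ 75 = 125.
P[6]: D(K, 241) = 1; 1 ⊕ 38 = 39.

P[1] = 147, P[2] = 43, P[3] = 79, P[4] = 137, P[5] = 125, P[6] = 39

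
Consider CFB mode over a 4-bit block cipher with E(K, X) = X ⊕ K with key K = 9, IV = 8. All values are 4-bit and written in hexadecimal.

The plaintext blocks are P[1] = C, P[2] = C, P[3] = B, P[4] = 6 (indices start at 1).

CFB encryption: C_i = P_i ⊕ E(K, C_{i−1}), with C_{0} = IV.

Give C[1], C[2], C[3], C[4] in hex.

C[1]: E(K, 8) = 1; C ⊕ 1 = D.
C[2]: E(K, D) = 4; C ⊕ 4 = 8.
C[3]: E(K, 8) = 1; B ⊕ 1 = A.
C[4]: E(K, A) = 3; 6 ⊕ 3 = 5.

C[1] = D, C[2] = 8, C[3] = A, C[4] = 5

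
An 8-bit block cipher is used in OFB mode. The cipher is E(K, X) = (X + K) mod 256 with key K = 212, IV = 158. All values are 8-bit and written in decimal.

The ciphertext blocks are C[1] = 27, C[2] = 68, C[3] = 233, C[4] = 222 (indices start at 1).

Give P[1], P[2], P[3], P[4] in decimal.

P[1] = 105, P[2] = 2, P[3] = 243, P[4] = 48

OFB decryption: S_i = E(K, S_{i−1}) with S_{0} = IV; P_i = C_i ⊕ S_i.
P[1]: S = E(K, 158) = 114; 27 ⊕ 114 = 105.
P[2]: S = E(K, 114) = 70; 68 ⊕ 70 = 2.
P[3]: S = E(K, 70) = 26; 233 ⊕ 26 = 243.
P[4]: S = E(K, 26) = 238; 222 ⊕ 238 = 48.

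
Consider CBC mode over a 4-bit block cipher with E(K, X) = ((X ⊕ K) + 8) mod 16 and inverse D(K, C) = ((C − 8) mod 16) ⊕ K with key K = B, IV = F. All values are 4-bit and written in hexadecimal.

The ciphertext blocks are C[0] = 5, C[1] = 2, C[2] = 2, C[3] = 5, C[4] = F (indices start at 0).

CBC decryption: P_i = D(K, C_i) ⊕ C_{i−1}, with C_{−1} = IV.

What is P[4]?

P[4]: D(K, F) = C; C ⊕ 5 = 9.

P[4] = 9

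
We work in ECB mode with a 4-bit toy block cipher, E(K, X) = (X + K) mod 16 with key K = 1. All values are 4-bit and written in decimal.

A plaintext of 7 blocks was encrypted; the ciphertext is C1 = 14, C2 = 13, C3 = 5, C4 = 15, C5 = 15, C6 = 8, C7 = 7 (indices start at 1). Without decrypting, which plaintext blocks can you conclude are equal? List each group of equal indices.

ECB encrypts each block independently with the same key, so equal ciphertext blocks imply equal plaintext blocks.
C4 = C5 = 15, so P4 = P5.

P4 = P5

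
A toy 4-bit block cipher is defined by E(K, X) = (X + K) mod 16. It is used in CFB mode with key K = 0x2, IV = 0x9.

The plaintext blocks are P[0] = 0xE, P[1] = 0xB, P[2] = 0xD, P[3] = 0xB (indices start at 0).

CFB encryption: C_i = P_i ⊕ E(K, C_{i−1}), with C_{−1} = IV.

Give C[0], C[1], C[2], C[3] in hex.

C[0] = 0x5, C[1] = 0xC, C[2] = 0x3, C[3] = 0xE

C[0]: E(K, 0x9) = 0xB; 0xE ⊕ 0xB = 0x5.
C[1]: E(K, 0x5) = 0x7; 0xB ⊕ 0x7 = 0xC.
C[2]: E(K, 0xC) = 0xE; 0xD ⊕ 0xE = 0x3.
C[3]: E(K, 0x3) = 0x5; 0xB ⊕ 0x5 = 0xE.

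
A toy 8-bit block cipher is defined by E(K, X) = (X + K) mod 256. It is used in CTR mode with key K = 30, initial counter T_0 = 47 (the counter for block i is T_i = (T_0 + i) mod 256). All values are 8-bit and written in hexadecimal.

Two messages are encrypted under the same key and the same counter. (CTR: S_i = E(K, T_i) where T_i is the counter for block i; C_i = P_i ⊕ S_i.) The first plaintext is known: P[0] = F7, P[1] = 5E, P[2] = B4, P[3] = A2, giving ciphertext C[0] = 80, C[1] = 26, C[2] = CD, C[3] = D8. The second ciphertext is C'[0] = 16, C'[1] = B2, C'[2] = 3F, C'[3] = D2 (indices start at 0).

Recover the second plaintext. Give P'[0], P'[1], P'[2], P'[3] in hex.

P'[0] = 61, P'[1] = CA, P'[2] = 46, P'[3] = A8

In CTR with a reused counter, both messages share the same keystream S_i, so C_i ⊕ C'_i = P_i ⊕ P'_i and thus P'_i = P_i ⊕ C_i ⊕ C'_i.
P'[0]: F7 ⊕ 80 ⊕ 16 = 61.
P'[1]: 5E ⊕ 26 ⊕ B2 = CA.
P'[2]: B4 ⊕ CD ⊕ 3F = 46.
P'[3]: A2 ⊕ D8 ⊕ D2 = A8.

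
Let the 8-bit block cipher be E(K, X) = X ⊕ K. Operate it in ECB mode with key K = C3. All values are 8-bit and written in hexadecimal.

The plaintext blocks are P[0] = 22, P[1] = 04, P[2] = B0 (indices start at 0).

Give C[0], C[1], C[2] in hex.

ECB encryption: C_i = E(K, P_i).
C[0]: E(K, 22) = E1.
C[1]: E(K, 04) = C7.
C[2]: E(K, B0) = 73.

C[0] = E1, C[1] = C7, C[2] = 73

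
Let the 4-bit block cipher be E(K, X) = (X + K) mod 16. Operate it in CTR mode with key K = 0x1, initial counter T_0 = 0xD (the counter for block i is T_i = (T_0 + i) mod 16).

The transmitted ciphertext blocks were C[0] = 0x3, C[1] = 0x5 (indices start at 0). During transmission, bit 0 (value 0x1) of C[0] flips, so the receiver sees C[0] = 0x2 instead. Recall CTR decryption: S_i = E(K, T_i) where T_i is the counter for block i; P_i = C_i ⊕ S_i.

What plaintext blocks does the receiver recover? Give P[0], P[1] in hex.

Only C[0] changed, to 0x2. In CTR, a change in C_i flips the same bit in P_i only; the keystream is unaffected. Decrypting the received ciphertext:
P[0]: T = 0xD, S = E(K, T) = 0xE; 0x2 ⊕ 0xE = 0xC.
P[1]: T = 0xE, S = E(K, T) = 0xF; 0x5 ⊕ 0xF = 0xA.
Blocks that differ from the original plaintext: P[0].

P[0] = 0xC, P[1] = 0xA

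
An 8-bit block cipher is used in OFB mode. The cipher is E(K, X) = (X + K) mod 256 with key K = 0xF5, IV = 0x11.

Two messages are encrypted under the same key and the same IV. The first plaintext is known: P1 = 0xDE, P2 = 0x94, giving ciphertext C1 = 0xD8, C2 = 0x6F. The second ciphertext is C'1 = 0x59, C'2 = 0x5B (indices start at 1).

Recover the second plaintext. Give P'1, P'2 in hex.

P'1 = 0x5F, P'2 = 0xA0

In OFB with a reused IV, both messages share the same keystream S_i, so C_i ⊕ C'_i = P_i ⊕ P'_i and thus P'_i = P_i ⊕ C_i ⊕ C'_i.
P'1: 0xDE ⊕ 0xD8 ⊕ 0x59 = 0x5F.
P'2: 0x94 ⊕ 0x6F ⊕ 0x5B = 0xA0.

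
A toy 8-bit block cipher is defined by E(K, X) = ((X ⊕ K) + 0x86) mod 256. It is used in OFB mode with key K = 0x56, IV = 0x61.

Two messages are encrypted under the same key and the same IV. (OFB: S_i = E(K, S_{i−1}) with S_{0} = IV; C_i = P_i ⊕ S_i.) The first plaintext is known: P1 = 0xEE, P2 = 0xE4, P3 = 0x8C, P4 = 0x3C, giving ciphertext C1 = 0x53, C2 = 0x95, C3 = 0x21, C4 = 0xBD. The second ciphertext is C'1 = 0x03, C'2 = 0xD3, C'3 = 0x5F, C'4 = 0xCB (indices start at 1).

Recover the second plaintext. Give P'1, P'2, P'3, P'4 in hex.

In OFB with a reused IV, both messages share the same keystream S_i, so C_i ⊕ C'_i = P_i ⊕ P'_i and thus P'_i = P_i ⊕ C_i ⊕ C'_i.
P'1: 0xEE ⊕ 0x53 ⊕ 0x03 = 0xBE.
P'2: 0xE4 ⊕ 0x95 ⊕ 0xD3 = 0xA2.
P'3: 0x8C ⊕ 0x21 ⊕ 0x5F = 0xF2.
P'4: 0x3C ⊕ 0xBD ⊕ 0xCB = 0x4A.

P'1 = 0xBE, P'2 = 0xA2, P'3 = 0xF2, P'4 = 0x4A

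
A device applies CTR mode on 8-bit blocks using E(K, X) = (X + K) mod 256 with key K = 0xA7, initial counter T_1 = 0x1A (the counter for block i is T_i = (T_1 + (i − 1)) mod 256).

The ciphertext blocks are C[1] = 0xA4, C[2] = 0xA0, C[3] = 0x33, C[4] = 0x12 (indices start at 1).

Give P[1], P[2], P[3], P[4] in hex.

CTR decryption: S_i = E(K, T_i) where T_i is the counter for block i; P_i = C_i ⊕ S_i.
P[1]: T = 0x1A, S = E(K, T) = 0xC1; 0xA4 ⊕ 0xC1 = 0x65.
P[2]: T = 0x1B, S = E(K, T) = 0xC2; 0xA0 ⊕ 0xC2 = 0x62.
P[3]: T = 0x1C, S = E(K, T) = 0xC3; 0x33 ⊕ 0xC3 = 0xF0.
P[4]: T = 0x1D, S = E(K, T) = 0xC4; 0x12 ⊕ 0xC4 = 0xD6.

P[1] = 0x65, P[2] = 0x62, P[3] = 0xF0, P[4] = 0xD6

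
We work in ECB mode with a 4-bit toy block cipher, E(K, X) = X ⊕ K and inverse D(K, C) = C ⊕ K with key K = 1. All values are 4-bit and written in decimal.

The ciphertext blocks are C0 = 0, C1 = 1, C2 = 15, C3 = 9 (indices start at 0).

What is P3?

P3 = 8

ECB decryption: P_i = D(K, C_i).
P3: D(K, 9) = 8.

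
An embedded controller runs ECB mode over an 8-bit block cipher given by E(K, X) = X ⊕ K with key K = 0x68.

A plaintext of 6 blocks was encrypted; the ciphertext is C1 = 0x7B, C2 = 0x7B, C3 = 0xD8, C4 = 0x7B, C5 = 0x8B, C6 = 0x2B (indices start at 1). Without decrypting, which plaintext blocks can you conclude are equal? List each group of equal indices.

P1 = P2 = P4

ECB encrypts each block independently with the same key, so equal ciphertext blocks imply equal plaintext blocks.
C1 = C2 = C4 = 0x7B, so P1 = P2 = P4.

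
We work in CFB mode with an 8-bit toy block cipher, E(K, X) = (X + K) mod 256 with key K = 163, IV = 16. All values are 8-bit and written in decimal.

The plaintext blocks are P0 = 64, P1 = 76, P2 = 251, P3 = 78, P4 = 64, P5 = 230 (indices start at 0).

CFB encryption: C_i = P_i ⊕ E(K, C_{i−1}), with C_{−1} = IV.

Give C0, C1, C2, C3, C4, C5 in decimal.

C0: E(K, 16) = 179; 64 ⊕ 179 = 243.
C1: E(K, 243) = 150; 76 ⊕ 150 = 218.
C2: E(K, 218) = 125; 251 ⊕ 125 = 134.
C3: E(K, 134) = 41; 78 ⊕ 41 = 103.
C4: E(K, 103) = 10; 64 ⊕ 10 = 74.
C5: E(K, 74) = 237; 230 ⊕ 237 = 11.

C0 = 243, C1 = 218, C2 = 134, C3 = 103, C4 = 74, C5 = 11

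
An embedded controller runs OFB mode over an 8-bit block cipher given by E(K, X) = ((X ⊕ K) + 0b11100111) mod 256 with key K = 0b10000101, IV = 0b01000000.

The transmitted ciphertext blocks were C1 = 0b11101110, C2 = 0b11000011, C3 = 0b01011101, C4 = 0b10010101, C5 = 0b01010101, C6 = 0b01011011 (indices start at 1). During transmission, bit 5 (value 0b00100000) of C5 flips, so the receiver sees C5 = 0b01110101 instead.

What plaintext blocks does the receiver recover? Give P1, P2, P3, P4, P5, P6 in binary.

P1 = 0b01000010, P2 = 0b11010011, P3 = 0b00100001, P4 = 0b01110101, P5 = 0b00111001, P6 = 0b11101011

OFB decryption: S_i = E(K, S_{i−1}) with S_{0} = IV; P_i = C_i ⊕ S_i.
Only C5 changed, to 0b01110101. In OFB, a change in C_i flips the same bit in P_i only; the keystream is unaffected. Decrypting the received ciphertext:
P1: S = E(K, 0b01000000) = 0b10101100; 0b11101110 ⊕ 0b10101100 = 0b01000010.
P2: S = E(K, 0b10101100) = 0b00010000; 0b11000011 ⊕ 0b00010000 = 0b11010011.
P3: S = E(K, 0b00010000) = 0b01111100; 0b01011101 ⊕ 0b01111100 = 0b00100001.
P4: S = E(K, 0b01111100) = 0b11100000; 0b10010101 ⊕ 0b11100000 = 0b01110101.
P5: S = E(K, 0b11100000) = 0b01001100; 0b01110101 ⊕ 0b01001100 = 0b00111001.
P6: S = E(K, 0b01001100) = 0b10110000; 0b01011011 ⊕ 0b10110000 = 0b11101011.
Blocks that differ from the original plaintext: P5.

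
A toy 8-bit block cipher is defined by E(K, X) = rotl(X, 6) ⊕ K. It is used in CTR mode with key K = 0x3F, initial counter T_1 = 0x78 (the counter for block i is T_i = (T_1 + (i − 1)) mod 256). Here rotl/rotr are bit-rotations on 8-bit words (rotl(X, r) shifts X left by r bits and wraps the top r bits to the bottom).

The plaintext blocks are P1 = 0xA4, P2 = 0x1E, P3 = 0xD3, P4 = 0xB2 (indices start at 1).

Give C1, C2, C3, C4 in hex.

C1 = 0x85, C2 = 0x7F, C3 = 0x72, C4 = 0x53

CTR encryption: S_i = E(K, T_i) where T_i is the counter for block i; C_i = P_i ⊕ S_i.
C1: T = 0x78, S = E(K, T) = 0x21; 0xA4 ⊕ 0x21 = 0x85.
C2: T = 0x79, S = E(K, T) = 0x61; 0x1E ⊕ 0x61 = 0x7F.
C3: T = 0x7A, S = E(K, T) = 0xA1; 0xD3 ⊕ 0xA1 = 0x72.
C4: T = 0x7B, S = E(K, T) = 0xE1; 0xB2 ⊕ 0xE1 = 0x53.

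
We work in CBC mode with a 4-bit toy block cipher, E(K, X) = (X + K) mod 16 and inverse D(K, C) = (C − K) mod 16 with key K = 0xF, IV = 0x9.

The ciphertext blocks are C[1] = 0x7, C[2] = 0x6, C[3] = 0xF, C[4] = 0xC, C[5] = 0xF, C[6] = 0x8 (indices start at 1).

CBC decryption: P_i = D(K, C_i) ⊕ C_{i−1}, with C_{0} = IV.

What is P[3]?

P[3]: D(K, 0xF) = 0x0; 0x0 ⊕ 0x6 = 0x6.

P[3] = 0x6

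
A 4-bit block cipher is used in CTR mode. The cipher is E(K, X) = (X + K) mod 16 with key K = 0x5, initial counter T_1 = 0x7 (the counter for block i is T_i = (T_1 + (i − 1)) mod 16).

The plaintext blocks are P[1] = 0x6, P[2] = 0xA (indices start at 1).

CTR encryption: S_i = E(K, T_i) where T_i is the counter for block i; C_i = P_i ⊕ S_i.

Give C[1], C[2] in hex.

C[1]: T = 0x7, S = E(K, T) = 0xC; 0x6 ⊕ 0xC = 0xA.
C[2]: T = 0x8, S = E(K, T) = 0xD; 0xA ⊕ 0xD = 0x7.

C[1] = 0xA, C[2] = 0x7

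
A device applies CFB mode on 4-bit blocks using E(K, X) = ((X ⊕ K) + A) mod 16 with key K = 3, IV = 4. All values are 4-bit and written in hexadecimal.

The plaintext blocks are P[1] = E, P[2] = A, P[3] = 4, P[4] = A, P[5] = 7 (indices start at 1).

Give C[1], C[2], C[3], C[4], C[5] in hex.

C[1] = F, C[2] = C, C[3] = D, C[4] = 2, C[5] = C

CFB encryption: C_i = P_i ⊕ E(K, C_{i−1}), with C_{0} = IV.
C[1]: E(K, 4) = 1; E ⊕ 1 = F.
C[2]: E(K, F) = 6; A ⊕ 6 = C.
C[3]: E(K, C) = 9; 4 ⊕ 9 = D.
C[4]: E(K, D) = 8; A ⊕ 8 = 2.
C[5]: E(K, 2) = B; 7 ⊕ B = C.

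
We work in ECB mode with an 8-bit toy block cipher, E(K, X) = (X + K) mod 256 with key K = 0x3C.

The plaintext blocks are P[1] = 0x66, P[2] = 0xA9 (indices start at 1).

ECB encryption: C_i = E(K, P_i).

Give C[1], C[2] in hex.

C[1]: E(K, 0x66) = 0xA2.
C[2]: E(K, 0xA9) = 0xE5.

C[1] = 0xA2, C[2] = 0xE5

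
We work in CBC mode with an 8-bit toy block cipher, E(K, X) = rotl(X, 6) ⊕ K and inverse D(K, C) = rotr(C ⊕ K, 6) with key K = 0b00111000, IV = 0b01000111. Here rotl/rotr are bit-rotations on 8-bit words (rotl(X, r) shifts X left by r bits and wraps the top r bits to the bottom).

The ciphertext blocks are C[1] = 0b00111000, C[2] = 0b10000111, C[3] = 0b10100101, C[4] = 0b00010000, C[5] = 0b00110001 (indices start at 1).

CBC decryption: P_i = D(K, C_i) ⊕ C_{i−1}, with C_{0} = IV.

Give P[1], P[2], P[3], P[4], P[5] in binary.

P[1]: D(K, 0b00111000) = 0b00000000; 0b00000000 ⊕ 0b01000111 = 0b01000111.
P[2]: D(K, 0b10000111) = 0b11111110; 0b11111110 ⊕ 0b00111000 = 0b11000110.
P[3]: D(K, 0b10100101) = 0b01110110; 0b01110110 ⊕ 0b10000111 = 0b11110001.
P[4]: D(K, 0b00010000) = 0b10100000; 0b10100000 ⊕ 0b10100101 = 0b00000101.
P[5]: D(K, 0b00110001) = 0b00100100; 0b00100100 ⊕ 0b00010000 = 0b00110100.

P[1] = 0b01000111, P[2] = 0b11000110, P[3] = 0b11110001, P[4] = 0b00000101, P[5] = 0b00110100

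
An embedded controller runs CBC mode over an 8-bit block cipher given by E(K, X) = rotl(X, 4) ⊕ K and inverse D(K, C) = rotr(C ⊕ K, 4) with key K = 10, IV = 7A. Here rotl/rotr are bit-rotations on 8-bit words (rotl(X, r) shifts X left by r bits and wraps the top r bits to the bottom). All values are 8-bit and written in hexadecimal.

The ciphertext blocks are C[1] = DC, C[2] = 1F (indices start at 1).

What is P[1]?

CBC decryption: P_i = D(K, C_i) ⊕ C_{i−1}, with C_{0} = IV.
P[1]: D(K, DC) = CC; CC ⊕ 7A = B6.

P[1] = B6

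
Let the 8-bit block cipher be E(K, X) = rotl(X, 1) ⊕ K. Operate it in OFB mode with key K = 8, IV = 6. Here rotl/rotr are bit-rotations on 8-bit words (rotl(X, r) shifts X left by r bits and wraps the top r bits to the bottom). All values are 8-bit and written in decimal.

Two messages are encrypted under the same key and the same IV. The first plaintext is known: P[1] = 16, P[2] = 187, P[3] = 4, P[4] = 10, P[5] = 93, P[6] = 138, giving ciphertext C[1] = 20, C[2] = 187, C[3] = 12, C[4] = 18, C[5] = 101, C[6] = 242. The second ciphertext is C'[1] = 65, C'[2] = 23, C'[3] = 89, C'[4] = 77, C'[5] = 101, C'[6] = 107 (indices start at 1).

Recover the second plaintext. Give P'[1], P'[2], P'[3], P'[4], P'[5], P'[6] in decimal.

P'[1] = 69, P'[2] = 23, P'[3] = 81, P'[4] = 85, P'[5] = 93, P'[6] = 19

In OFB with a reused IV, both messages share the same keystream S_i, so C_i ⊕ C'_i = P_i ⊕ P'_i and thus P'_i = P_i ⊕ C_i ⊕ C'_i.
P'[1]: 16 ⊕ 20 ⊕ 65 = 69.
P'[2]: 187 ⊕ 187 ⊕ 23 = 23.
P'[3]: 4 ⊕ 12 ⊕ 89 = 81.
P'[4]: 10 ⊕ 18 ⊕ 77 = 85.
P'[5]: 93 ⊕ 101 ⊕ 101 = 93.
P'[6]: 138 ⊕ 242 ⊕ 107 = 19.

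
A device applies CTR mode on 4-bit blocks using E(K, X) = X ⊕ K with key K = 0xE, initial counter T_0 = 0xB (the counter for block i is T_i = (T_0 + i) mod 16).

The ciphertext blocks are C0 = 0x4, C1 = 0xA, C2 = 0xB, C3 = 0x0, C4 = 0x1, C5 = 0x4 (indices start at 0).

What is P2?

CTR decryption: S_i = E(K, T_i) where T_i is the counter for block i; P_i = C_i ⊕ S_i.
P2: T = 0xD, S = E(K, T) = 0x3; 0xB ⊕ 0x3 = 0x8.

P2 = 0x8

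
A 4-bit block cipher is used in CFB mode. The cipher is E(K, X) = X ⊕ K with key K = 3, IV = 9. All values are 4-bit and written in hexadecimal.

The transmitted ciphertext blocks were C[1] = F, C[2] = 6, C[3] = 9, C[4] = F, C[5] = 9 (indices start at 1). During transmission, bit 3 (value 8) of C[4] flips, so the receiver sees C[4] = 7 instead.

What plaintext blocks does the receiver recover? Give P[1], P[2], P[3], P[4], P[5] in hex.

CFB decryption: P_i = C_i ⊕ E(K, C_{i−1}), with C_{0} = IV.
Only C[4] changed, to 7. In CFB, a change in C_i flips the same bit in P_i and garbles P_{i+1}. Decrypting the received ciphertext:
P[1]: E(K, 9) = A; F ⊕ A = 5.
P[2]: E(K, F) = C; 6 ⊕ C = A.
P[3]: E(K, 6) = 5; 9 ⊕ 5 = C.
P[4]: E(K, 9) = A; 7 ⊕ A = D.
P[5]: E(K, 7) = 4; 9 ⊕ 4 = D.
Blocks that differ from the original plaintext: P[4], P[5].

P[1] = 5, P[2] = A, P[3] = C, P[4] = D, P[5] = D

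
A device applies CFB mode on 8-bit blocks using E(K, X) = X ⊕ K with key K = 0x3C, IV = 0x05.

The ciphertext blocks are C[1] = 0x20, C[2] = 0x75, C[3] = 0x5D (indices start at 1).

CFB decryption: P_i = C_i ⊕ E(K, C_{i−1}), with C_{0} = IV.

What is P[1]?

P[1]: E(K, 0x05) = 0x39; 0x20 ⊕ 0x39 = 0x19.

P[1] = 0x19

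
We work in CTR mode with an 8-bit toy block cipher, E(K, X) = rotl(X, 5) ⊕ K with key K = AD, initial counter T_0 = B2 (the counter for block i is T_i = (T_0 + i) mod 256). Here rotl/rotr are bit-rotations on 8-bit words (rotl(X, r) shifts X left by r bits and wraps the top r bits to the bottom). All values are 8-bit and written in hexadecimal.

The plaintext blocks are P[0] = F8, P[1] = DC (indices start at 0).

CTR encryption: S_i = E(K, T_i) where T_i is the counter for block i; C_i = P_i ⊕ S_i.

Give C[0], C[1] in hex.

C[0] = 03, C[1] = 07

C[0]: T = B2, S = E(K, T) = FB; F8 ⊕ FB = 03.
C[1]: T = B3, S = E(K, T) = DB; DC ⊕ DB = 07.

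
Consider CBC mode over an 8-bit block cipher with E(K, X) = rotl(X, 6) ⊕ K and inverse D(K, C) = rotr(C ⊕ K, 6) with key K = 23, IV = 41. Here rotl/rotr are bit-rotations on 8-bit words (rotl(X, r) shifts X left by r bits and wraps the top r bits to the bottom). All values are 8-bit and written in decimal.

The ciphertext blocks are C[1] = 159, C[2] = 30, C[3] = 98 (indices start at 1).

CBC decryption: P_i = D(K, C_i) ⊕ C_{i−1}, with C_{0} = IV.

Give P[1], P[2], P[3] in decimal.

P[1]: D(K, 159) = 34; 34 ⊕ 41 = 11.
P[2]: D(K, 30) = 36; 36 ⊕ 159 = 187.
P[3]: D(K, 98) = 213; 213 ⊕ 30 = 203.

P[1] = 11, P[2] = 187, P[3] = 203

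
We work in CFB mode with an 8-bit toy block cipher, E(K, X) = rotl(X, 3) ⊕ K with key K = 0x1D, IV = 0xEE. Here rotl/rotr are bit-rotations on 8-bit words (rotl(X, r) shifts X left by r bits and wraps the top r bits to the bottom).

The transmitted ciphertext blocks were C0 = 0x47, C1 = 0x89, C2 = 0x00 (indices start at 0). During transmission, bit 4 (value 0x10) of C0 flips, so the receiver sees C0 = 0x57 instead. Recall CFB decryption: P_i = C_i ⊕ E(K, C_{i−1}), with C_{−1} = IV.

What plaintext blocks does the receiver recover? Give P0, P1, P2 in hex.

Only C0 changed, to 0x57. In CFB, a change in C_i flips the same bit in P_i and garbles P_{i+1}. Decrypting the received ciphertext:
P0: E(K, 0xEE) = 0x6A; 0x57 ⊕ 0x6A = 0x3D.
P1: E(K, 0x57) = 0xA7; 0x89 ⊕ 0xA7 = 0x2E.
P2: E(K, 0x89) = 0x51; 0x00 ⊕ 0x51 = 0x51.
Blocks that differ from the original plaintext: P0, P1.

P0 = 0x3D, P1 = 0x2E, P2 = 0x51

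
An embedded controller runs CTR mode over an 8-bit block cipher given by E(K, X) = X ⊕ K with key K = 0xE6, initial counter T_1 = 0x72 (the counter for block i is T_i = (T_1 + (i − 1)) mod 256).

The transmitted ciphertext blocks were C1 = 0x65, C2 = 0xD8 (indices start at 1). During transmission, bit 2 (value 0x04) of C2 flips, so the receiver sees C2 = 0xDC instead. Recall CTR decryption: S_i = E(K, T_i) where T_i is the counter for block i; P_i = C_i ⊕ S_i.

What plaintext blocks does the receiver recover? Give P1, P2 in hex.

Only C2 changed, to 0xDC. In CTR, a change in C_i flips the same bit in P_i only; the keystream is unaffected. Decrypting the received ciphertext:
P1: T = 0x72, S = E(K, T) = 0x94; 0x65 ⊕ 0x94 = 0xF1.
P2: T = 0x73, S = E(K, T) = 0x95; 0xDC ⊕ 0x95 = 0x49.
Blocks that differ from the original plaintext: P2.

P1 = 0xF1, P2 = 0x49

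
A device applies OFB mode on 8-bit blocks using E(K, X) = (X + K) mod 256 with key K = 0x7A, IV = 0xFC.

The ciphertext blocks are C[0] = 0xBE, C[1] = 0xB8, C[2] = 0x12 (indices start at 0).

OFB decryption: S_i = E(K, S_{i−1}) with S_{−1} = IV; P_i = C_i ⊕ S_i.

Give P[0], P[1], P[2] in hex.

P[0]: S = E(K, 0xFC) = 0x76; 0xBE ⊕ 0x76 = 0xC8.
P[1]: S = E(K, 0x76) = 0xF0; 0xB8 ⊕ 0xF0 = 0x48.
P[2]: S = E(K, 0xF0) = 0x6A; 0x12 ⊕ 0x6A = 0x78.

P[0] = 0xC8, P[1] = 0x48, P[2] = 0x78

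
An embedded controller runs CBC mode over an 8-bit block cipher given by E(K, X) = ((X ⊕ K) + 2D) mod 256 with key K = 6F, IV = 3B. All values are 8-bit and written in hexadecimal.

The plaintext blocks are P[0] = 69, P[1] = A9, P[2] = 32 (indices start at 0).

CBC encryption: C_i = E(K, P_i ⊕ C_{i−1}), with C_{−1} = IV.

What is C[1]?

C[1] = D9

C[0]: P[0] ⊕ 3B = 52; E(K, 52) = 6A.
C[1]: P[1] ⊕ 6A = C3; E(K, C3) = D9.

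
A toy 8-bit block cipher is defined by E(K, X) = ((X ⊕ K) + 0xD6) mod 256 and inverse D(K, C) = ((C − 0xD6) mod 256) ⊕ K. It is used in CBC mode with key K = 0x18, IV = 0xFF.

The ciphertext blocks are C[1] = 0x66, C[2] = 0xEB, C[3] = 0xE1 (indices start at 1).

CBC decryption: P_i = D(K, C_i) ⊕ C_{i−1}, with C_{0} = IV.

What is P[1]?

P[1]: D(K, 0x66) = 0x88; 0x88 ⊕ 0xFF = 0x77.

P[1] = 0x77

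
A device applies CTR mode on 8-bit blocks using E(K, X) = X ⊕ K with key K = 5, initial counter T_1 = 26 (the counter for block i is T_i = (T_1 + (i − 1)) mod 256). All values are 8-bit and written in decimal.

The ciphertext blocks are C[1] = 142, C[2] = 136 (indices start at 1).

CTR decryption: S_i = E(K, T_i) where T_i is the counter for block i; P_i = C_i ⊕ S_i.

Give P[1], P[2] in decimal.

P[1]: T = 26, S = E(K, T) = 31; 142 ⊕ 31 = 145.
P[2]: T = 27, S = E(K, T) = 30; 136 ⊕ 30 = 150.

P[1] = 145, P[2] = 150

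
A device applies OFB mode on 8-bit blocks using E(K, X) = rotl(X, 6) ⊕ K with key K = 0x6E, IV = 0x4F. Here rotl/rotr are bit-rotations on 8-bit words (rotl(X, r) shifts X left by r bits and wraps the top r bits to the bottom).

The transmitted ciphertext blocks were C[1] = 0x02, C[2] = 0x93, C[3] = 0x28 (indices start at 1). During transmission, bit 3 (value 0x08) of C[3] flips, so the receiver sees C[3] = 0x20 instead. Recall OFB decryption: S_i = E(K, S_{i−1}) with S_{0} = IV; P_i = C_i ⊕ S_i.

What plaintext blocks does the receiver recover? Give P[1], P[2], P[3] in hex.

P[1] = 0xBF, P[2] = 0x92, P[3] = 0x0E

Only C[3] changed, to 0x20. In OFB, a change in C_i flips the same bit in P_i only; the keystream is unaffected. Decrypting the received ciphertext:
P[1]: S = E(K, 0x4F) = 0xBD; 0x02 ⊕ 0xBD = 0xBF.
P[2]: S = E(K, 0xBD) = 0x01; 0x93 ⊕ 0x01 = 0x92.
P[3]: S = E(K, 0x01) = 0x2E; 0x20 ⊕ 0x2E = 0x0E.
Blocks that differ from the original plaintext: P[3].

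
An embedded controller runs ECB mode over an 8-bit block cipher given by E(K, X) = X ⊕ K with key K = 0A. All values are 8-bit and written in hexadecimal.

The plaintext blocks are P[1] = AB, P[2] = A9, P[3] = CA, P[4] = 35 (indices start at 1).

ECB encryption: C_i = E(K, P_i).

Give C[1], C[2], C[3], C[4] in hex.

C[1]: E(K, AB) = A1.
C[2]: E(K, A9) = A3.
C[3]: E(K, CA) = C0.
C[4]: E(K, 35) = 3F.

C[1] = A1, C[2] = A3, C[3] = C0, C[4] = 3F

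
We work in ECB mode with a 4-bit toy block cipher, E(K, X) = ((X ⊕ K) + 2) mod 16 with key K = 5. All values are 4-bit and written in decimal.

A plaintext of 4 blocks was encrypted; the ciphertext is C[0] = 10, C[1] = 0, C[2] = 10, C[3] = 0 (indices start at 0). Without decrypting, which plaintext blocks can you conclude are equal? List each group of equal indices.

P[0] = P[2]; P[1] = P[3]

ECB encrypts each block independently with the same key, so equal ciphertext blocks imply equal plaintext blocks.
C[0] = C[2] = 10, so P[0] = P[2].
C[1] = C[3] = 0, so P[1] = P[3].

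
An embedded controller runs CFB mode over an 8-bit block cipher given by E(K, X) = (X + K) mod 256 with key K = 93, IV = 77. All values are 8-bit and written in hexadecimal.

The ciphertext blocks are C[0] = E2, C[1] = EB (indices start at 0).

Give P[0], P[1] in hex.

CFB decryption: P_i = C_i ⊕ E(K, C_{i−1}), with C_{−1} = IV.
P[0]: E(K, 77) = 0A; E2 ⊕ 0A = E8.
P[1]: E(K, E2) = 75; EB ⊕ 75 = 9E.

P[0] = E8, P[1] = 9E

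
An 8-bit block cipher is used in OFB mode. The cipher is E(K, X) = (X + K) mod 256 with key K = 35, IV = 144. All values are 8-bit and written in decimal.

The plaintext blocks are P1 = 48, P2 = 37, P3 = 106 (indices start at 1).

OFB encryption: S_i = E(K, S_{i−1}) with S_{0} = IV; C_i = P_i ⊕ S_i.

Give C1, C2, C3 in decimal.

C1 = 131, C2 = 243, C3 = 147

C1: S = E(K, 144) = 179; 48 ⊕ 179 = 131.
C2: S = E(K, 179) = 214; 37 ⊕ 214 = 243.
C3: S = E(K, 214) = 249; 106 ⊕ 249 = 147.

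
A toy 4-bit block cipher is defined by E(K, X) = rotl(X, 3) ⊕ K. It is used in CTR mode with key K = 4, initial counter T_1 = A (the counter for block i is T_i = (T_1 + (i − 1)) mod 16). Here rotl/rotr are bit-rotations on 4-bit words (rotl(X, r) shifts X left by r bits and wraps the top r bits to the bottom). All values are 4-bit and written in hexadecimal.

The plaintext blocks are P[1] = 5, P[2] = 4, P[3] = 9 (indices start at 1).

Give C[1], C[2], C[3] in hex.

CTR encryption: S_i = E(K, T_i) where T_i is the counter for block i; C_i = P_i ⊕ S_i.
C[1]: T = A, S = E(K, T) = 1; 5 ⊕ 1 = 4.
C[2]: T = B, S = E(K, T) = 9; 4 ⊕ 9 = D.
C[3]: T = C, S = E(K, T) = 2; 9 ⊕ 2 = B.

C[1] = 4, C[2] = D, C[3] = B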